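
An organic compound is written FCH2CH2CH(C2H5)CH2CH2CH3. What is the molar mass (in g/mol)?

Atom tally by fragment:
  FCH2 → C:1 H:2 F:1
  CH2 → C:1 H:2
  CH(C2H5) → C:3 H:6
  CH2 → C:1 H:2
  CH2 → C:1 H:2
  CH3 → C:1 H:3
Element totals:
  C: 8
  H: 17
  F: 1
Molecular formula: C8H17F.
  M = 8(12.011) + 17(1.008) + 18.998
    = 96.088 + 17.136 + 18.998 = 132.222

132.22 g/mol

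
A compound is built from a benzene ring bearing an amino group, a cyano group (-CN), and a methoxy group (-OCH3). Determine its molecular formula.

C8H8N2O

Atom tally by fragment:
  benzene ring core → C:6 H:6
  (− 3 ring H displaced by substituents)
  + NH2 → N:1 H:2
  + CN → C:1 N:1
  + OCH3 → C:1 H:3 O:1
Element totals:
  C: 8
  H: 8
  N: 2
  O: 1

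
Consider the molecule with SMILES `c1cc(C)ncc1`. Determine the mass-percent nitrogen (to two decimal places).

Atom tally by fragment:
  pyridine ring core → C:5 H:5 N:1
  (− 1 ring H displaced by substituents)
  + CH3 → C:1 H:3
Element totals:
  C: 6
  H: 7
  N: 1
Molecular formula: C6H7N.
Molar mass = 93.129 g/mol.
Mass from N: 1 × 14.007 = 14.007 g/mol.
%N = 14.007 / 93.129 × 100 = 15.04%.

15.04%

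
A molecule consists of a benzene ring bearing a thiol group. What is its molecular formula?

Atom tally by fragment:
  benzene ring core → C:6 H:6
  (− 1 ring H displaced by substituents)
  + SH → S:1 H:1
Element totals:
  C: 6
  H: 6
  S: 1

C6H6S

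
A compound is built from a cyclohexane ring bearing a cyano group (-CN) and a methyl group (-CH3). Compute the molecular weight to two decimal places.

123.20 g/mol

Atom tally by fragment:
  cyclohexane ring core → C:6 H:12
  (− 2 ring H displaced by substituents)
  + CN → C:1 N:1
  + CH3 → C:1 H:3
Element totals:
  C: 8
  H: 13
  N: 1
Molecular formula: C8H13N.
  M = 8(12.011) + 13(1.008) + 14.007
    = 96.088 + 13.104 + 14.007 = 123.199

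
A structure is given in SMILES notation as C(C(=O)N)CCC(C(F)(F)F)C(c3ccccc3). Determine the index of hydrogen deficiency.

Atom tally by fragment:
  H2NOCCH2 → C:2 H:4 O:1 N:1
  CH2 → C:1 H:2
  CH2 → C:1 H:2
  CH(CF3) → C:2 H:1 F:3
  CH2C6H5 → C:7 H:7
Element totals:
  C: 13
  H: 16
  F: 3
  N: 1
  O: 1
Molecular formula: C13H16F3NO.
DoU = (2C + 2 + N − H − X) / 2 = (2·13 + 2 + 1 − 16 − 3) / 2 = 5.

5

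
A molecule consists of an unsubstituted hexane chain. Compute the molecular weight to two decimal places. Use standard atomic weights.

86.18 g/mol

Atom tally by fragment:
  CH3 → C:1 H:3
  CH2 → C:1 H:2
  CH2 → C:1 H:2
  CH2 → C:1 H:2
  CH2 → C:1 H:2
  CH3 → C:1 H:3
Element totals:
  C: 6
  H: 14
Molecular formula: C6H14.
  M = 6(12.011) + 14(1.008)
    = 72.066 + 14.112 = 86.178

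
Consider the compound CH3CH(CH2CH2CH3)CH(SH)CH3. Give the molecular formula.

C7H16S

Element totals:
  C: 7
  H: 16
  S: 1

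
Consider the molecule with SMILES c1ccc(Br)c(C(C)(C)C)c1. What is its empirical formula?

Atom tally by fragment:
  benzene ring core → C:6 H:6
  (− 2 ring H displaced by substituents)
  + Br → Br:1
  + C(CH3)3 → C:4 H:9
Element totals:
  C: 10
  H: 13
  Br: 1
Molecular formula: C10H13Br.
gcd of subscripts (1, 10, 13) = 1, so the empirical formula equals the molecular formula.

C10H13Br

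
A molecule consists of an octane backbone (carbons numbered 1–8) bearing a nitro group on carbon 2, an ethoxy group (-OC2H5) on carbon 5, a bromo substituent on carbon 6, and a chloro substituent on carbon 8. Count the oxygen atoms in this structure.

Atom tally by fragment:
  CH3 → C:1 H:3
  CH(NO2) → C:1 H:1 N:1 O:2
  CH2 → C:1 H:2
  CH2 → C:1 H:2
  CH(OC2H5) → C:3 H:6 O:1
  CH(Br) → C:1 H:1 Br:1
  CH2 → C:1 H:2
  CH2Cl → C:1 H:2 Cl:1
Element totals:
  C: 10
  H: 19
  Br: 1
  Cl: 1
  N: 1
  O: 3

3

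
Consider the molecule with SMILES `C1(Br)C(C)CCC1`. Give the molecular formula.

C6H11Br

Atom tally by fragment:
  cyclopentane ring core → C:5 H:10
  (− 2 ring H displaced by substituents)
  + Br → Br:1
  + CH3 → C:1 H:3
Element totals:
  C: 6
  H: 11
  Br: 1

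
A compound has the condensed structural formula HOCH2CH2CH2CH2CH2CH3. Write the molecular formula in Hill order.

C6H14O

Atom tally by fragment:
  HOCH2CH2 → C:2 H:5 O:1
  CH2 → C:1 H:2
  CH2 → C:1 H:2
  CH2 → C:1 H:2
  CH3 → C:1 H:3
Element totals:
  C: 6
  H: 14
  O: 1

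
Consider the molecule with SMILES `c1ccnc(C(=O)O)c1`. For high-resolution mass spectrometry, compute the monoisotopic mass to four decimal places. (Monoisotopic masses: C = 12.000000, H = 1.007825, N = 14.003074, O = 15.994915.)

Atom tally by fragment:
  pyridine ring core → C:5 H:5 N:1
  (− 1 ring H displaced by substituents)
  + COOH → C:1 H:1 O:2
Element totals:
  C: 6
  H: 5
  N: 1
  O: 2
Molecular formula: C6H5NO2.
  M = 6(12.0) + 5(1.007825) + 14.003074 + 2(15.994915)
    = 72.000000 + 5.039125 + 14.003074 + 31.989830 = 123.032029

123.0320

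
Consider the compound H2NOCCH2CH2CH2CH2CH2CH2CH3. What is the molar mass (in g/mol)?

Element totals:
  C: 8
  H: 17
  N: 1
  O: 1
Molecular formula: C8H17NO.
  M = 8(12.011) + 17(1.008) + 14.007 + 15.999
    = 96.088 + 17.136 + 14.007 + 15.999 = 143.230

143.23 g/mol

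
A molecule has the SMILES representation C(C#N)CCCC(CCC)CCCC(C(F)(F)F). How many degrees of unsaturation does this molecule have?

Atom tally by fragment:
  NCCH2 → C:2 H:2 N:1
  CH2 → C:1 H:2
  CH2 → C:1 H:2
  CH2 → C:1 H:2
  CH(CH2CH2CH3) → C:4 H:8
  CH2 → C:1 H:2
  CH2 → C:1 H:2
  CH2 → C:1 H:2
  CH2CF3 → C:2 H:2 F:3
Element totals:
  C: 14
  H: 24
  F: 3
  N: 1
Molecular formula: C14H24F3N.
DoU = (2C + 2 + N − H − X) / 2 = (2·14 + 2 + 1 − 24 − 3) / 2 = 2.

2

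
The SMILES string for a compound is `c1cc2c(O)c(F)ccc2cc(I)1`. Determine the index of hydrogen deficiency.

Atom tally by fragment:
  naphthalene ring system core → C:10 H:8
  (− 3 ring H displaced by substituents)
  + OH → O:1 H:1
  + F → F:1
  + I → I:1
Element totals:
  C: 10
  H: 6
  F: 1
  I: 1
  O: 1
Molecular formula: C10H6FIO.
DoU = (2C + 2 + N − H − X) / 2 = (2·10 + 2 + 0 − 6 − 2) / 2 = 7.

7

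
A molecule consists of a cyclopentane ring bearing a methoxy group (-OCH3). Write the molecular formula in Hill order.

C6H12O

Atom tally by fragment:
  cyclopentane ring core → C:5 H:10
  (− 1 ring H displaced by substituents)
  + OCH3 → C:1 H:3 O:1
Element totals:
  C: 6
  H: 12
  O: 1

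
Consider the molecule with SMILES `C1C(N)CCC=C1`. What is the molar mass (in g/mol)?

Atom tally by fragment:
  cyclohexene ring core → C:6 H:10
  (− 1 ring H displaced by substituents)
  + NH2 → N:1 H:2
Element totals:
  C: 6
  H: 11
  N: 1
Molecular formula: C6H11N.
  M = 6(12.011) + 11(1.008) + 14.007
    = 72.066 + 11.088 + 14.007 = 97.161

97.16 g/mol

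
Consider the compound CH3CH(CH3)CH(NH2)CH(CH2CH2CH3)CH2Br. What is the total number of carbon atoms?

Atom tally by fragment:
  CH3 → C:1 H:3
  CH(CH3) → C:2 H:4
  CH(NH2) → C:1 H:3 N:1
  CH(CH2CH2CH3) → C:4 H:8
  CH2Br → C:1 H:2 Br:1
Element totals:
  C: 9
  H: 20
  Br: 1
  N: 1

9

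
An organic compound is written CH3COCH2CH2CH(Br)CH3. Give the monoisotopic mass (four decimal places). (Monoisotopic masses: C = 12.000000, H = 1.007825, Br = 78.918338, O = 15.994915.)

177.9993

Atom tally by fragment:
  CH3COCH2 → C:3 H:5 O:1
  CH2 → C:1 H:2
  CH(Br) → C:1 H:1 Br:1
  CH3 → C:1 H:3
Element totals:
  C: 6
  H: 11
  Br: 1
  O: 1
Molecular formula: C6H11BrO.
  M = 6(12.0) + 11(1.007825) + 78.918338 + 15.994915
    = 72.000000 + 11.086075 + 78.918338 + 15.994915 = 177.999328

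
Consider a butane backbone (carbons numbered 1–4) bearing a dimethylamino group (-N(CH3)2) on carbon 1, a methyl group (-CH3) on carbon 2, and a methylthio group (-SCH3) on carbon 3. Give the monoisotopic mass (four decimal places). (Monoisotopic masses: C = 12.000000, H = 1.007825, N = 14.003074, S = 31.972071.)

161.1238

Atom tally by fragment:
  (CH3)2NCH2 → C:3 H:8 N:1
  CH(CH3) → C:2 H:4
  CH(SCH3) → C:2 H:4 S:1
  CH3 → C:1 H:3
Element totals:
  C: 8
  H: 19
  N: 1
  S: 1
Molecular formula: C8H19NS.
  M = 8(12.0) + 19(1.007825) + 14.003074 + 31.972071
    = 96.000000 + 19.148675 + 14.003074 + 31.972071 = 161.123820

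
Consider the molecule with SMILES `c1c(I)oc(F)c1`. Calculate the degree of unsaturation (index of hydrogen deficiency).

Atom tally by fragment:
  furan ring core → C:4 H:4 O:1
  (− 2 ring H displaced by substituents)
  + I → I:1
  + F → F:1
Element totals:
  C: 4
  H: 2
  F: 1
  I: 1
  O: 1
Molecular formula: C4H2FIO.
DoU = (2C + 2 + N − H − X) / 2 = (2·4 + 2 + 0 − 2 − 2) / 2 = 3.

3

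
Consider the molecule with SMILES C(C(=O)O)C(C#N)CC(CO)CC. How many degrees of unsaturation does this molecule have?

3

Atom tally by fragment:
  HOOCCH2 → C:2 H:3 O:2
  CH(CN) → C:2 H:1 N:1
  CH2 → C:1 H:2
  CH(CH2OH) → C:2 H:4 O:1
  CH2 → C:1 H:2
  CH3 → C:1 H:3
Element totals:
  C: 9
  H: 15
  N: 1
  O: 3
Molecular formula: C9H15NO3.
DoU = (2C + 2 + N − H − X) / 2 = (2·9 + 2 + 1 − 15 − 0) / 2 = 3.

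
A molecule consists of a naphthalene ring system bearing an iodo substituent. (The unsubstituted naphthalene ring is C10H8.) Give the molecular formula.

C10H7I

Atom tally by fragment:
  naphthalene ring system core → C:10 H:8
  (− 1 ring H displaced by substituents)
  + I → I:1
Element totals:
  C: 10
  H: 7
  I: 1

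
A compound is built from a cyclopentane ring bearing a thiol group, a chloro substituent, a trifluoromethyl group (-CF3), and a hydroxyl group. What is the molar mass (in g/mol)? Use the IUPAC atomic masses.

220.63 g/mol

Atom tally by fragment:
  cyclopentane ring core → C:5 H:10
  (− 4 ring H displaced by substituents)
  + SH → S:1 H:1
  + Cl → Cl:1
  + CF3 → C:1 F:3
  + OH → O:1 H:1
Element totals:
  C: 6
  H: 8
  Cl: 1
  F: 3
  O: 1
  S: 1
Molecular formula: C6H8ClF3OS.
  M = 6(12.011) + 8(1.008) + 35.45 + 3(18.998) + 15.999 + 32.06
    = 72.066 + 8.064 + 35.450 + 56.994 + 15.999 + 32.060 = 220.633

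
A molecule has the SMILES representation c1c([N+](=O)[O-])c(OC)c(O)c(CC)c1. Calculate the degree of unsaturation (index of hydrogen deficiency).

Atom tally by fragment:
  benzene ring core → C:6 H:6
  (− 4 ring H displaced by substituents)
  + NO2 → N:1 O:2
  + OCH3 → C:1 H:3 O:1
  + OH → O:1 H:1
  + C2H5 → C:2 H:5
Element totals:
  C: 9
  H: 11
  N: 1
  O: 4
Molecular formula: C9H11NO4.
DoU = (2C + 2 + N − H − X) / 2 = (2·9 + 2 + 1 − 11 − 0) / 2 = 5.

5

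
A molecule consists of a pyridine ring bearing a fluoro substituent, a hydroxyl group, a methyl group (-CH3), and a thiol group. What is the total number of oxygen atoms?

1

Atom tally by fragment:
  pyridine ring core → C:5 H:5 N:1
  (− 4 ring H displaced by substituents)
  + F → F:1
  + OH → O:1 H:1
  + CH3 → C:1 H:3
  + SH → S:1 H:1
Element totals:
  C: 6
  H: 6
  F: 1
  N: 1
  O: 1
  S: 1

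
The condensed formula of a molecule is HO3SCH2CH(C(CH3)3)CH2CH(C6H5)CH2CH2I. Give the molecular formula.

Element totals:
  C: 16
  H: 25
  I: 1
  O: 3
  S: 1

C16H25IO3S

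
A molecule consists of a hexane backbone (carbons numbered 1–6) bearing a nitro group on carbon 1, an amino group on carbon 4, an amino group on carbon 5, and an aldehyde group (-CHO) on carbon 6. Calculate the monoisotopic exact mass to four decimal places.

189.1113

Atom tally by fragment:
  O2NCH2 → C:1 H:2 N:1 O:2
  CH2 → C:1 H:2
  CH2 → C:1 H:2
  CH(NH2) → C:1 H:3 N:1
  CH(NH2) → C:1 H:3 N:1
  CH2CHO → C:2 H:3 O:1
Element totals:
  C: 7
  H: 15
  N: 3
  O: 3
Molecular formula: C7H15N3O3.
  M = 7(12.0) + 15(1.007825) + 3(14.003074) + 3(15.994915)
    = 84.000000 + 15.117375 + 42.009222 + 47.984745 = 189.111342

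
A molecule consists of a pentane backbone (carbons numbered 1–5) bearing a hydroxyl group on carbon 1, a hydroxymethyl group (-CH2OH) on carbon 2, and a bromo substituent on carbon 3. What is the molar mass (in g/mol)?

Atom tally by fragment:
  HOCH2 → C:1 H:3 O:1
  CH(CH2OH) → C:2 H:4 O:1
  CH(Br) → C:1 H:1 Br:1
  CH2 → C:1 H:2
  CH3 → C:1 H:3
Element totals:
  C: 6
  H: 13
  Br: 1
  O: 2
Molecular formula: C6H13BrO2.
  M = 6(12.011) + 13(1.008) + 79.904 + 2(15.999)
    = 72.066 + 13.104 + 79.904 + 31.998 = 197.072

197.07 g/mol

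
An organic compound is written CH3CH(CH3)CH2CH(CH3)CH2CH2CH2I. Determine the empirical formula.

Element totals:
  C: 9
  H: 19
  I: 1
Molecular formula: C9H19I.
gcd of subscripts (9, 19, 1) = 1, so the empirical formula equals the molecular formula.

C9H19I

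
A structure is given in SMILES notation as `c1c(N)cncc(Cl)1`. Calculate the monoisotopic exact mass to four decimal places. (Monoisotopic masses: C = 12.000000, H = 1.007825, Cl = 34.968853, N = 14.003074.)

Atom tally by fragment:
  pyridine ring core → C:5 H:5 N:1
  (− 2 ring H displaced by substituents)
  + NH2 → N:1 H:2
  + Cl → Cl:1
Element totals:
  C: 5
  H: 5
  Cl: 1
  N: 2
Molecular formula: C5H5ClN2.
  M = 5(12.0) + 5(1.007825) + 34.968853 + 2(14.003074)
    = 60.000000 + 5.039125 + 34.968853 + 28.006148 = 128.014126

128.0141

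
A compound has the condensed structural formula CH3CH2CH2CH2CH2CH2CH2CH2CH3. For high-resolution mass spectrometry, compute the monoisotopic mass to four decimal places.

Atom tally by fragment:
  CH3 → C:1 H:3
  CH2 → C:1 H:2
  CH2 → C:1 H:2
  CH2 → C:1 H:2
  CH2 → C:1 H:2
  CH2 → C:1 H:2
  CH2 → C:1 H:2
  CH2 → C:1 H:2
  CH3 → C:1 H:3
Element totals:
  C: 9
  H: 20
Molecular formula: C9H20.
  M = 9(12.0) + 20(1.007825)
    = 108.000000 + 20.156500 = 128.156500

128.1565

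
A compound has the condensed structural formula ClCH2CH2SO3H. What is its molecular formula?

Element totals:
  C: 2
  H: 5
  Cl: 1
  O: 3
  S: 1

C2H5ClO3S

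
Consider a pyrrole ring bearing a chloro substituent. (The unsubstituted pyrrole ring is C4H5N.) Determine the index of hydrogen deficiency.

Atom tally by fragment:
  pyrrole ring core → C:4 H:5 N:1
  (− 1 ring H displaced by substituents)
  + Cl → Cl:1
Element totals:
  C: 4
  H: 4
  Cl: 1
  N: 1
Molecular formula: C4H4ClN.
DoU = (2C + 2 + N − H − X) / 2 = (2·4 + 2 + 1 − 4 − 1) / 2 = 3.

3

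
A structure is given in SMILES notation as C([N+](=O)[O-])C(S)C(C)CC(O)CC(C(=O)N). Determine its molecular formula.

C9H18N2O4S

Atom tally by fragment:
  O2NCH2 → C:1 H:2 N:1 O:2
  CH(SH) → C:1 H:2 S:1
  CH(CH3) → C:2 H:4
  CH2 → C:1 H:2
  CH(OH) → C:1 H:2 O:1
  CH2 → C:1 H:2
  CH2CONH2 → C:2 H:4 O:1 N:1
Element totals:
  C: 9
  H: 18
  N: 2
  O: 4
  S: 1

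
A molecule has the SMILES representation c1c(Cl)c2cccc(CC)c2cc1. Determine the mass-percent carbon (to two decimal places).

Atom tally by fragment:
  naphthalene ring system core → C:10 H:8
  (− 2 ring H displaced by substituents)
  + Cl → Cl:1
  + C2H5 → C:2 H:5
Element totals:
  C: 12
  H: 11
  Cl: 1
Molecular formula: C12H11Cl.
Molar mass = 190.670 g/mol.
Mass from C: 12 × 12.011 = 144.132 g/mol.
%C = 144.132 / 190.670 × 100 = 75.59%.

75.59%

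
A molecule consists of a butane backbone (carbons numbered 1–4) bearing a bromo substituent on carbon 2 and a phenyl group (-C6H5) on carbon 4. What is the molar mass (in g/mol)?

213.12 g/mol

Atom tally by fragment:
  CH3 → C:1 H:3
  CH(Br) → C:1 H:1 Br:1
  CH2 → C:1 H:2
  CH2C6H5 → C:7 H:7
Element totals:
  C: 10
  H: 13
  Br: 1
Molecular formula: C10H13Br.
  M = 10(12.011) + 13(1.008) + 79.904
    = 120.110 + 13.104 + 79.904 = 213.118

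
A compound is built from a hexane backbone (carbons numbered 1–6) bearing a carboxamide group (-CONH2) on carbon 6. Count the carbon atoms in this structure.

7

Atom tally by fragment:
  CH3 → C:1 H:3
  CH2 → C:1 H:2
  CH2 → C:1 H:2
  CH2 → C:1 H:2
  CH2 → C:1 H:2
  CH2CONH2 → C:2 H:4 O:1 N:1
Element totals:
  C: 7
  H: 15
  N: 1
  O: 1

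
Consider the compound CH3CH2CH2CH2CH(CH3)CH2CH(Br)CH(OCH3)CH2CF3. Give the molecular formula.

C12H22BrF3O

Atom tally by fragment:
  CH3 → C:1 H:3
  CH2 → C:1 H:2
  CH2 → C:1 H:2
  CH2 → C:1 H:2
  CH(CH3) → C:2 H:4
  CH2 → C:1 H:2
  CH(Br) → C:1 H:1 Br:1
  CH(OCH3) → C:2 H:4 O:1
  CH2CF3 → C:2 H:2 F:3
Element totals:
  C: 12
  H: 22
  Br: 1
  F: 3
  O: 1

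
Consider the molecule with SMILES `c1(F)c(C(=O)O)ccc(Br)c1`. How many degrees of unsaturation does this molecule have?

Atom tally by fragment:
  benzene ring core → C:6 H:6
  (− 3 ring H displaced by substituents)
  + F → F:1
  + COOH → C:1 H:1 O:2
  + Br → Br:1
Element totals:
  C: 7
  H: 4
  Br: 1
  F: 1
  O: 2
Molecular formula: C7H4BrFO2.
DoU = (2C + 2 + N − H − X) / 2 = (2·7 + 2 + 0 − 4 − 2) / 2 = 5.

5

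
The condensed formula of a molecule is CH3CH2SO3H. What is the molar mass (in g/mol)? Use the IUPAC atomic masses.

Atom tally by fragment:
  CH3 → C:1 H:3
  CH2SO3H → C:1 H:3 S:1 O:3
Element totals:
  C: 2
  H: 6
  O: 3
  S: 1
Molecular formula: C2H6O3S.
  M = 2(12.011) + 6(1.008) + 3(15.999) + 32.06
    = 24.022 + 6.048 + 47.997 + 32.060 = 110.127

110.13 g/mol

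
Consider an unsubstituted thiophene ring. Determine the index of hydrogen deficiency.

Atom tally by fragment:
  thiophene ring core → C:4 H:4 S:1
Element totals:
  C: 4
  H: 4
  S: 1
Molecular formula: C4H4S.
DoU = (2C + 2 + N − H − X) / 2 = (2·4 + 2 + 0 − 4 − 0) / 2 = 3.

3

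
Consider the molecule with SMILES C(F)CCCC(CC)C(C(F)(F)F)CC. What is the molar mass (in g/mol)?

Atom tally by fragment:
  FCH2 → C:1 H:2 F:1
  CH2 → C:1 H:2
  CH2 → C:1 H:2
  CH2 → C:1 H:2
  CH(C2H5) → C:3 H:6
  CH(CF3) → C:2 H:1 F:3
  CH2 → C:1 H:2
  CH3 → C:1 H:3
Element totals:
  C: 11
  H: 20
  F: 4
Molecular formula: C11H20F4.
  M = 11(12.011) + 20(1.008) + 4(18.998)
    = 132.121 + 20.160 + 75.992 = 228.273

228.27 g/mol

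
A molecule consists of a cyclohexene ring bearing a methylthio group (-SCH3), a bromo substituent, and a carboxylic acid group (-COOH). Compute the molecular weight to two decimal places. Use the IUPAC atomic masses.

251.14 g/mol

Atom tally by fragment:
  cyclohexene ring core → C:6 H:10
  (− 3 ring H displaced by substituents)
  + SCH3 → C:1 H:3 S:1
  + Br → Br:1
  + COOH → C:1 H:1 O:2
Element totals:
  C: 8
  H: 11
  Br: 1
  O: 2
  S: 1
Molecular formula: C8H11BrO2S.
  M = 8(12.011) + 11(1.008) + 79.904 + 2(15.999) + 32.06
    = 96.088 + 11.088 + 79.904 + 31.998 + 32.060 = 251.138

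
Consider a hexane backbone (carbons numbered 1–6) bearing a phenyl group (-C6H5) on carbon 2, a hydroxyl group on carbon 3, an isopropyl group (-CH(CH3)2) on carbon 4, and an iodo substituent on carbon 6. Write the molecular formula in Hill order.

C15H23IO

Atom tally by fragment:
  CH3 → C:1 H:3
  CH(C6H5) → C:7 H:6
  CH(OH) → C:1 H:2 O:1
  CH(CH(CH3)2) → C:4 H:8
  CH2 → C:1 H:2
  CH2I → C:1 H:2 I:1
Element totals:
  C: 15
  H: 23
  I: 1
  O: 1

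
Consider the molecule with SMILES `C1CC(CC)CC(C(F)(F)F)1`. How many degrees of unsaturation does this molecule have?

1

Atom tally by fragment:
  cyclopentane ring core → C:5 H:10
  (− 2 ring H displaced by substituents)
  + C2H5 → C:2 H:5
  + CF3 → C:1 F:3
Element totals:
  C: 8
  H: 13
  F: 3
Molecular formula: C8H13F3.
DoU = (2C + 2 + N − H − X) / 2 = (2·8 + 2 + 0 − 13 − 3) / 2 = 1.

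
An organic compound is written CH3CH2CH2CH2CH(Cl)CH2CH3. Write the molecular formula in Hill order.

Element totals:
  C: 7
  H: 15
  Cl: 1

C7H15Cl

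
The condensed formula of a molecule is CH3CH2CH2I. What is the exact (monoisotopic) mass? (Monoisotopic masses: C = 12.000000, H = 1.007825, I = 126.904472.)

Atom tally by fragment:
  CH3 → C:1 H:3
  CH2 → C:1 H:2
  CH2I → C:1 H:2 I:1
Element totals:
  C: 3
  H: 7
  I: 1
Molecular formula: C3H7I.
  M = 3(12.0) + 7(1.007825) + 126.904472
    = 36.000000 + 7.054775 + 126.904472 = 169.959247

169.9592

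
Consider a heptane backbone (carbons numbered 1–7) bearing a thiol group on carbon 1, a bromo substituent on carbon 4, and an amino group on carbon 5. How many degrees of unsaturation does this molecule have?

Atom tally by fragment:
  HSCH2 → C:1 H:3 S:1
  CH2 → C:1 H:2
  CH2 → C:1 H:2
  CH(Br) → C:1 H:1 Br:1
  CH(NH2) → C:1 H:3 N:1
  CH2 → C:1 H:2
  CH3 → C:1 H:3
Element totals:
  C: 7
  H: 16
  Br: 1
  N: 1
  S: 1
Molecular formula: C7H16BrNS.
DoU = (2C + 2 + N − H − X) / 2 = (2·7 + 2 + 1 − 16 − 1) / 2 = 0.

0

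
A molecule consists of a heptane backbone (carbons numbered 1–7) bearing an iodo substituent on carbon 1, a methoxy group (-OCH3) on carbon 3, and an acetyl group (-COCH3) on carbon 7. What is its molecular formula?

C10H19IO2

Atom tally by fragment:
  ICH2 → C:1 H:2 I:1
  CH2 → C:1 H:2
  CH(OCH3) → C:2 H:4 O:1
  CH2 → C:1 H:2
  CH2 → C:1 H:2
  CH2 → C:1 H:2
  CH2COCH3 → C:3 H:5 O:1
Element totals:
  C: 10
  H: 19
  I: 1
  O: 2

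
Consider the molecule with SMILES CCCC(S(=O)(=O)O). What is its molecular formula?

C4H10O3S

Atom tally by fragment:
  CH3 → C:1 H:3
  CH2 → C:1 H:2
  CH2 → C:1 H:2
  CH2SO3H → C:1 H:3 S:1 O:3
Element totals:
  C: 4
  H: 10
  O: 3
  S: 1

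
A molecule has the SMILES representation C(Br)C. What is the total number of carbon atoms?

2

Atom tally by fragment:
  BrCH2 → C:1 H:2 Br:1
  CH3 → C:1 H:3
Element totals:
  C: 2
  H: 5
  Br: 1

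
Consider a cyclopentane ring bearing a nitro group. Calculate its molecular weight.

Atom tally by fragment:
  cyclopentane ring core → C:5 H:10
  (− 1 ring H displaced by substituents)
  + NO2 → N:1 O:2
Element totals:
  C: 5
  H: 9
  N: 1
  O: 2
Molecular formula: C5H9NO2.
  M = 5(12.011) + 9(1.008) + 14.007 + 2(15.999)
    = 60.055 + 9.072 + 14.007 + 31.998 = 115.132

115.13 g/mol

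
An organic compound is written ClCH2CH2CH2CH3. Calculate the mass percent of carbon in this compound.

51.90%

Atom tally by fragment:
  ClCH2 → C:1 H:2 Cl:1
  CH2 → C:1 H:2
  CH2 → C:1 H:2
  CH3 → C:1 H:3
Element totals:
  C: 4
  H: 9
  Cl: 1
Molecular formula: C4H9Cl.
Molar mass = 92.566 g/mol.
Mass from C: 4 × 12.011 = 48.044 g/mol.
%C = 48.044 / 92.566 × 100 = 51.90%.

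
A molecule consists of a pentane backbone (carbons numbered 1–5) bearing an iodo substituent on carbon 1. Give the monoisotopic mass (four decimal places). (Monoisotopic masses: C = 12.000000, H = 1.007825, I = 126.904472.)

Atom tally by fragment:
  ICH2 → C:1 H:2 I:1
  CH2 → C:1 H:2
  CH2 → C:1 H:2
  CH2 → C:1 H:2
  CH3 → C:1 H:3
Element totals:
  C: 5
  H: 11
  I: 1
Molecular formula: C5H11I.
  M = 5(12.0) + 11(1.007825) + 126.904472
    = 60.000000 + 11.086075 + 126.904472 = 197.990547

197.9905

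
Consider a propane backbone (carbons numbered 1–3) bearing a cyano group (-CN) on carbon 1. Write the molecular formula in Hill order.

Atom tally by fragment:
  NCCH2 → C:2 H:2 N:1
  CH2 → C:1 H:2
  CH3 → C:1 H:3
Element totals:
  C: 4
  H: 7
  N: 1

C4H7N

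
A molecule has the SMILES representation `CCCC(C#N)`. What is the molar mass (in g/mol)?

83.13 g/mol

Atom tally by fragment:
  CH3 → C:1 H:3
  CH2 → C:1 H:2
  CH2 → C:1 H:2
  CH2CN → C:2 H:2 N:1
Element totals:
  C: 5
  H: 9
  N: 1
Molecular formula: C5H9N.
  M = 5(12.011) + 9(1.008) + 14.007
    = 60.055 + 9.072 + 14.007 = 83.134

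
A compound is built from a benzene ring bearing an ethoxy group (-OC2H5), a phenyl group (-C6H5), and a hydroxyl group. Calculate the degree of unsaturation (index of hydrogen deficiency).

8

Atom tally by fragment:
  benzene ring core → C:6 H:6
  (− 3 ring H displaced by substituents)
  + OC2H5 → C:2 H:5 O:1
  + C6H5 → C:6 H:5
  + OH → O:1 H:1
Element totals:
  C: 14
  H: 14
  O: 2
Molecular formula: C14H14O2.
DoU = (2C + 2 + N − H − X) / 2 = (2·14 + 2 + 0 − 14 − 0) / 2 = 8.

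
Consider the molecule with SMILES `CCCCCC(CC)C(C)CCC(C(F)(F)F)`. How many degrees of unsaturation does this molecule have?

0

Atom tally by fragment:
  CH3 → C:1 H:3
  CH2 → C:1 H:2
  CH2 → C:1 H:2
  CH2 → C:1 H:2
  CH2 → C:1 H:2
  CH(C2H5) → C:3 H:6
  CH(CH3) → C:2 H:4
  CH2 → C:1 H:2
  CH2 → C:1 H:2
  CH2CF3 → C:2 H:2 F:3
Element totals:
  C: 14
  H: 27
  F: 3
Molecular formula: C14H27F3.
DoU = (2C + 2 + N − H − X) / 2 = (2·14 + 2 + 0 − 27 − 3) / 2 = 0.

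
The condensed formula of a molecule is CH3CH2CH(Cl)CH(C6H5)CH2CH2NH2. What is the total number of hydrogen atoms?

18

Atom tally by fragment:
  CH3 → C:1 H:3
  CH2 → C:1 H:2
  CH(Cl) → C:1 H:1 Cl:1
  CH(C6H5) → C:7 H:6
  CH2 → C:1 H:2
  CH2NH2 → C:1 H:4 N:1
Element totals:
  C: 12
  H: 18
  Cl: 1
  N: 1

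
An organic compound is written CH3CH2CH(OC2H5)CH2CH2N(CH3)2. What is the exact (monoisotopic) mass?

Atom tally by fragment:
  CH3 → C:1 H:3
  CH2 → C:1 H:2
  CH(OC2H5) → C:3 H:6 O:1
  CH2 → C:1 H:2
  CH2N(CH3)2 → C:3 H:8 N:1
Element totals:
  C: 9
  H: 21
  N: 1
  O: 1
Molecular formula: C9H21NO.
  M = 9(12.0) + 21(1.007825) + 14.003074 + 15.994915
    = 108.000000 + 21.164325 + 14.003074 + 15.994915 = 159.162314

159.1623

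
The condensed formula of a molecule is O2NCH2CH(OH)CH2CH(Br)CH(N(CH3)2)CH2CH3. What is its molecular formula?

Atom tally by fragment:
  O2NCH2 → C:1 H:2 N:1 O:2
  CH(OH) → C:1 H:2 O:1
  CH2 → C:1 H:2
  CH(Br) → C:1 H:1 Br:1
  CH(N(CH3)2) → C:3 H:7 N:1
  CH2 → C:1 H:2
  CH3 → C:1 H:3
Element totals:
  C: 9
  H: 19
  Br: 1
  N: 2
  O: 3

C9H19BrN2O3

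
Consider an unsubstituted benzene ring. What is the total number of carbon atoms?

6

Atom tally by fragment:
  benzene ring core → C:6 H:6
Element totals:
  C: 6
  H: 6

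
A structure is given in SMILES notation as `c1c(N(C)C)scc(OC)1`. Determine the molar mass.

Atom tally by fragment:
  thiophene ring core → C:4 H:4 S:1
  (− 2 ring H displaced by substituents)
  + N(CH3)2 → N:1 C:2 H:6
  + OCH3 → C:1 H:3 O:1
Element totals:
  C: 7
  H: 11
  N: 1
  O: 1
  S: 1
Molecular formula: C7H11NOS.
  M = 7(12.011) + 11(1.008) + 14.007 + 15.999 + 32.06
    = 84.077 + 11.088 + 14.007 + 15.999 + 32.060 = 157.231

157.23 g/mol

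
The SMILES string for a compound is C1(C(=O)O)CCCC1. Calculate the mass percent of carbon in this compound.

63.14%

Atom tally by fragment:
  cyclopentane ring core → C:5 H:10
  (− 1 ring H displaced by substituents)
  + COOH → C:1 H:1 O:2
Element totals:
  C: 6
  H: 10
  O: 2
Molecular formula: C6H10O2.
Molar mass = 114.144 g/mol.
Mass from C: 6 × 12.011 = 72.066 g/mol.
%C = 72.066 / 114.144 × 100 = 63.14%.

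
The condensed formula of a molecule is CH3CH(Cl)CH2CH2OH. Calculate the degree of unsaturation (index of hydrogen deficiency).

0

Atom tally by fragment:
  CH3 → C:1 H:3
  CH(Cl) → C:1 H:1 Cl:1
  CH2 → C:1 H:2
  CH2OH → C:1 H:3 O:1
Element totals:
  C: 4
  H: 9
  Cl: 1
  O: 1
Molecular formula: C4H9ClO.
DoU = (2C + 2 + N − H − X) / 2 = (2·4 + 2 + 0 − 9 − 1) / 2 = 0.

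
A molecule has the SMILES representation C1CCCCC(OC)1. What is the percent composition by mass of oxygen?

Atom tally by fragment:
  cyclohexane ring core → C:6 H:12
  (− 1 ring H displaced by substituents)
  + OCH3 → C:1 H:3 O:1
Element totals:
  C: 7
  H: 14
  O: 1
Molecular formula: C7H14O.
Molar mass = 114.188 g/mol.
Mass from O: 1 × 15.999 = 15.999 g/mol.
%O = 15.999 / 114.188 × 100 = 14.01%.

14.01%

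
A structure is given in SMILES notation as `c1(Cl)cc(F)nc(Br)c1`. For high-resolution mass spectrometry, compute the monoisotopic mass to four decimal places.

208.9043

Atom tally by fragment:
  pyridine ring core → C:5 H:5 N:1
  (− 3 ring H displaced by substituents)
  + Cl → Cl:1
  + F → F:1
  + Br → Br:1
Element totals:
  C: 5
  H: 2
  Br: 1
  Cl: 1
  F: 1
  N: 1
Molecular formula: C5H2BrClFN.
  M = 5(12.0) + 2(1.007825) + 78.918338 + 34.968853 + 18.998403 + 14.003074
    = 60.000000 + 2.015650 + 78.918338 + 34.968853 + 18.998403 + 14.003074 = 208.904318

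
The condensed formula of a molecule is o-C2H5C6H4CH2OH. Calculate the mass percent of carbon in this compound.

79.37%

Element totals:
  C: 9
  H: 12
  O: 1
Molecular formula: C9H12O.
Molar mass = 136.194 g/mol.
Mass from C: 9 × 12.011 = 108.099 g/mol.
%C = 108.099 / 136.194 × 100 = 79.37%.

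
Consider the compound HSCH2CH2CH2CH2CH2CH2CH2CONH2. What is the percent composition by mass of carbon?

54.82%

Atom tally by fragment:
  HSCH2 → C:1 H:3 S:1
  CH2 → C:1 H:2
  CH2 → C:1 H:2
  CH2 → C:1 H:2
  CH2 → C:1 H:2
  CH2 → C:1 H:2
  CH2CONH2 → C:2 H:4 O:1 N:1
Element totals:
  C: 8
  H: 17
  N: 1
  O: 1
  S: 1
Molecular formula: C8H17NOS.
Molar mass = 175.290 g/mol.
Mass from C: 8 × 12.011 = 96.088 g/mol.
%C = 96.088 / 175.290 × 100 = 54.82%.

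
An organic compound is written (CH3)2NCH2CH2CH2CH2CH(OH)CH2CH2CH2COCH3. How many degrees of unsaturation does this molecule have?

Element totals:
  C: 12
  H: 25
  N: 1
  O: 2
Molecular formula: C12H25NO2.
DoU = (2C + 2 + N − H − X) / 2 = (2·12 + 2 + 1 − 25 − 0) / 2 = 1.

1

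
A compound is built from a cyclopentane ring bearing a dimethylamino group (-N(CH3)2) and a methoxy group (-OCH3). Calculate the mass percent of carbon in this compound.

Atom tally by fragment:
  cyclopentane ring core → C:5 H:10
  (− 2 ring H displaced by substituents)
  + N(CH3)2 → N:1 C:2 H:6
  + OCH3 → C:1 H:3 O:1
Element totals:
  C: 8
  H: 17
  N: 1
  O: 1
Molecular formula: C8H17NO.
Molar mass = 143.230 g/mol.
Mass from C: 8 × 12.011 = 96.088 g/mol.
%C = 96.088 / 143.230 × 100 = 67.09%.

67.09%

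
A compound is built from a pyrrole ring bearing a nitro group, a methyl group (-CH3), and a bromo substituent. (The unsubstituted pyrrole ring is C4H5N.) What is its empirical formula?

Atom tally by fragment:
  pyrrole ring core → C:4 H:5 N:1
  (− 3 ring H displaced by substituents)
  + NO2 → N:1 O:2
  + CH3 → C:1 H:3
  + Br → Br:1
Element totals:
  C: 5
  H: 5
  Br: 1
  N: 2
  O: 2
Molecular formula: C5H5BrN2O2.
gcd of subscripts (1, 5, 5, 2, 2) = 1, so the empirical formula equals the molecular formula.

C5H5BrN2O2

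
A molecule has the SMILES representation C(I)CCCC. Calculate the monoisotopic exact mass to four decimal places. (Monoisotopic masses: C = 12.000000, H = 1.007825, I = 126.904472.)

Atom tally by fragment:
  ICH2 → C:1 H:2 I:1
  CH2 → C:1 H:2
  CH2 → C:1 H:2
  CH2 → C:1 H:2
  CH3 → C:1 H:3
Element totals:
  C: 5
  H: 11
  I: 1
Molecular formula: C5H11I.
  M = 5(12.0) + 11(1.007825) + 126.904472
    = 60.000000 + 11.086075 + 126.904472 = 197.990547

197.9905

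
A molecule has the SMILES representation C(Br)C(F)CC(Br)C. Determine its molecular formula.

C5H9Br2F

Atom tally by fragment:
  BrCH2 → C:1 H:2 Br:1
  CH(F) → C:1 H:1 F:1
  CH2 → C:1 H:2
  CH(Br) → C:1 H:1 Br:1
  CH3 → C:1 H:3
Element totals:
  C: 5
  H: 9
  Br: 2
  F: 1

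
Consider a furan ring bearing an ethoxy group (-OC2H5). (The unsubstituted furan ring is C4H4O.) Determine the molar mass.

Atom tally by fragment:
  furan ring core → C:4 H:4 O:1
  (− 1 ring H displaced by substituents)
  + OC2H5 → C:2 H:5 O:1
Element totals:
  C: 6
  H: 8
  O: 2
Molecular formula: C6H8O2.
  M = 6(12.011) + 8(1.008) + 2(15.999)
    = 72.066 + 8.064 + 31.998 = 112.128

112.13 g/mol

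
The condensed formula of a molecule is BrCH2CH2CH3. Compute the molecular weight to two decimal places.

Atom tally by fragment:
  BrCH2 → C:1 H:2 Br:1
  CH2 → C:1 H:2
  CH3 → C:1 H:3
Element totals:
  C: 3
  H: 7
  Br: 1
Molecular formula: C3H7Br.
  M = 3(12.011) + 7(1.008) + 79.904
    = 36.033 + 7.056 + 79.904 = 122.993

122.99 g/mol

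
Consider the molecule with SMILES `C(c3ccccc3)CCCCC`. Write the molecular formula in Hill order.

C12H18

Atom tally by fragment:
  C6H5CH2 → C:7 H:7
  CH2 → C:1 H:2
  CH2 → C:1 H:2
  CH2 → C:1 H:2
  CH2 → C:1 H:2
  CH3 → C:1 H:3
Element totals:
  C: 12
  H: 18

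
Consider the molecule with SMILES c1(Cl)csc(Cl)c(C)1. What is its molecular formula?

Atom tally by fragment:
  thiophene ring core → C:4 H:4 S:1
  (− 3 ring H displaced by substituents)
  + Cl → Cl:1
  + Cl → Cl:1
  + CH3 → C:1 H:3
Element totals:
  C: 5
  H: 4
  Cl: 2
  S: 1

C5H4Cl2S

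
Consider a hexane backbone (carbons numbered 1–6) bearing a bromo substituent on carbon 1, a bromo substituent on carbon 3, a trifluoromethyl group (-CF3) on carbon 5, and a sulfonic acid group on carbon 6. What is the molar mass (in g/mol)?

392.02 g/mol

Atom tally by fragment:
  BrCH2 → C:1 H:2 Br:1
  CH2 → C:1 H:2
  CH(Br) → C:1 H:1 Br:1
  CH2 → C:1 H:2
  CH(CF3) → C:2 H:1 F:3
  CH2SO3H → C:1 H:3 S:1 O:3
Element totals:
  C: 7
  H: 11
  Br: 2
  F: 3
  O: 3
  S: 1
Molecular formula: C7H11Br2F3O3S.
  M = 7(12.011) + 11(1.008) + 2(79.904) + 3(18.998) + 3(15.999) + 32.06
    = 84.077 + 11.088 + 159.808 + 56.994 + 47.997 + 32.060 = 392.024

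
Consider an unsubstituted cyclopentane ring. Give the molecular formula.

Atom tally by fragment:
  cyclopentane ring core → C:5 H:10
Element totals:
  C: 5
  H: 10

C5H10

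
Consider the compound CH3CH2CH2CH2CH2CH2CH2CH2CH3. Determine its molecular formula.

C9H20

Element totals:
  C: 9
  H: 20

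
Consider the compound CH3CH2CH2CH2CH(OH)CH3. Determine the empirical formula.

Element totals:
  C: 6
  H: 14
  O: 1
Molecular formula: C6H14O.
gcd of subscripts (6, 14, 1) = 1, so the empirical formula equals the molecular formula.

C6H14O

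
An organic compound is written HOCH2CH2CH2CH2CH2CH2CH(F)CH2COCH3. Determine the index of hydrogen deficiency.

Atom tally by fragment:
  HOCH2CH2 → C:2 H:5 O:1
  CH2 → C:1 H:2
  CH2 → C:1 H:2
  CH2 → C:1 H:2
  CH2 → C:1 H:2
  CH(F) → C:1 H:1 F:1
  CH2COCH3 → C:3 H:5 O:1
Element totals:
  C: 10
  H: 19
  F: 1
  O: 2
Molecular formula: C10H19FO2.
DoU = (2C + 2 + N − H − X) / 2 = (2·10 + 2 + 0 − 19 − 1) / 2 = 1.

1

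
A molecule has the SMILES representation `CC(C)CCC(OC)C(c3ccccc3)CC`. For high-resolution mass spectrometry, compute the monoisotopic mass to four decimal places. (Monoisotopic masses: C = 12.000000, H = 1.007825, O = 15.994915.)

234.1984

Atom tally by fragment:
  CH3 → C:1 H:3
  CH(CH3) → C:2 H:4
  CH2 → C:1 H:2
  CH2 → C:1 H:2
  CH(OCH3) → C:2 H:4 O:1
  CH(C6H5) → C:7 H:6
  CH2 → C:1 H:2
  CH3 → C:1 H:3
Element totals:
  C: 16
  H: 26
  O: 1
Molecular formula: C16H26O.
  M = 16(12.0) + 26(1.007825) + 15.994915
    = 192.000000 + 26.203450 + 15.994915 = 234.198365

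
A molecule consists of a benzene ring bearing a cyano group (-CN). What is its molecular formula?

Atom tally by fragment:
  benzene ring core → C:6 H:6
  (− 1 ring H displaced by substituents)
  + CN → C:1 N:1
Element totals:
  C: 7
  H: 5
  N: 1

C7H5N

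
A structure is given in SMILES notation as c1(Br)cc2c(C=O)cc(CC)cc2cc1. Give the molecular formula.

C13H11BrO

Atom tally by fragment:
  naphthalene ring system core → C:10 H:8
  (− 3 ring H displaced by substituents)
  + Br → Br:1
  + CHO → C:1 H:1 O:1
  + C2H5 → C:2 H:5
Element totals:
  C: 13
  H: 11
  Br: 1
  O: 1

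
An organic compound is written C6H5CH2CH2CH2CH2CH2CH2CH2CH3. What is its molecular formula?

Atom tally by fragment:
  C6H5CH2 → C:7 H:7
  CH2 → C:1 H:2
  CH2 → C:1 H:2
  CH2 → C:1 H:2
  CH2 → C:1 H:2
  CH2 → C:1 H:2
  CH2 → C:1 H:2
  CH3 → C:1 H:3
Element totals:
  C: 14
  H: 22

C14H22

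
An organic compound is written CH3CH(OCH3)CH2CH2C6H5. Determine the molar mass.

164.25 g/mol

Atom tally by fragment:
  CH3 → C:1 H:3
  CH(OCH3) → C:2 H:4 O:1
  CH2 → C:1 H:2
  CH2C6H5 → C:7 H:7
Element totals:
  C: 11
  H: 16
  O: 1
Molecular formula: C11H16O.
  M = 11(12.011) + 16(1.008) + 15.999
    = 132.121 + 16.128 + 15.999 = 164.248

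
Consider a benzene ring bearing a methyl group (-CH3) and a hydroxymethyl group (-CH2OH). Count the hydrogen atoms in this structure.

Atom tally by fragment:
  benzene ring core → C:6 H:6
  (− 2 ring H displaced by substituents)
  + CH3 → C:1 H:3
  + CH2OH → C:1 H:3 O:1
Element totals:
  C: 8
  H: 10
  O: 1

10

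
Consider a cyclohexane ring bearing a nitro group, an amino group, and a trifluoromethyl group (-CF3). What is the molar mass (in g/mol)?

Atom tally by fragment:
  cyclohexane ring core → C:6 H:12
  (− 3 ring H displaced by substituents)
  + NO2 → N:1 O:2
  + NH2 → N:1 H:2
  + CF3 → C:1 F:3
Element totals:
  C: 7
  H: 11
  F: 3
  N: 2
  O: 2
Molecular formula: C7H11F3N2O2.
  M = 7(12.011) + 11(1.008) + 3(18.998) + 2(14.007) + 2(15.999)
    = 84.077 + 11.088 + 56.994 + 28.014 + 31.998 = 212.171

212.17 g/mol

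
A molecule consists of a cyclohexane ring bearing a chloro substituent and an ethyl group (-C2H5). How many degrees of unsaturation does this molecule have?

1

Atom tally by fragment:
  cyclohexane ring core → C:6 H:12
  (− 2 ring H displaced by substituents)
  + Cl → Cl:1
  + C2H5 → C:2 H:5
Element totals:
  C: 8
  H: 15
  Cl: 1
Molecular formula: C8H15Cl.
DoU = (2C + 2 + N − H − X) / 2 = (2·8 + 2 + 0 − 15 − 1) / 2 = 1.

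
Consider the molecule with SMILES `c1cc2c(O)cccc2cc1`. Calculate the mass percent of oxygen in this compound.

Atom tally by fragment:
  naphthalene ring system core → C:10 H:8
  (− 1 ring H displaced by substituents)
  + OH → O:1 H:1
Element totals:
  C: 10
  H: 8
  O: 1
Molecular formula: C10H8O.
Molar mass = 144.173 g/mol.
Mass from O: 1 × 15.999 = 15.999 g/mol.
%O = 15.999 / 144.173 × 100 = 11.10%.

11.10%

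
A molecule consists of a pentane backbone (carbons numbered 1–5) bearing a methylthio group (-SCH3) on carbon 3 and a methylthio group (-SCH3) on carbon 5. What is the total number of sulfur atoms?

2

Atom tally by fragment:
  CH3 → C:1 H:3
  CH2 → C:1 H:2
  CH(SCH3) → C:2 H:4 S:1
  CH2 → C:1 H:2
  CH2SCH3 → C:2 H:5 S:1
Element totals:
  C: 7
  H: 16
  S: 2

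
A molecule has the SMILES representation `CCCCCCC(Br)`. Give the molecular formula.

C7H15Br

Atom tally by fragment:
  CH3 → C:1 H:3
  CH2 → C:1 H:2
  CH2 → C:1 H:2
  CH2 → C:1 H:2
  CH2 → C:1 H:2
  CH2 → C:1 H:2
  CH2Br → C:1 H:2 Br:1
Element totals:
  C: 7
  H: 15
  Br: 1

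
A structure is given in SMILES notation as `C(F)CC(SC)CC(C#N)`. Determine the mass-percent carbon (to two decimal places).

52.14%

Atom tally by fragment:
  FCH2 → C:1 H:2 F:1
  CH2 → C:1 H:2
  CH(SCH3) → C:2 H:4 S:1
  CH2 → C:1 H:2
  CH2CN → C:2 H:2 N:1
Element totals:
  C: 7
  H: 12
  F: 1
  N: 1
  S: 1
Molecular formula: C7H12FNS.
Molar mass = 161.238 g/mol.
Mass from C: 7 × 12.011 = 84.077 g/mol.
%C = 84.077 / 161.238 × 100 = 52.14%.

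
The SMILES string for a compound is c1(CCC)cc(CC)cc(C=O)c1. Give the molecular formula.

C12H16O

Atom tally by fragment:
  benzene ring core → C:6 H:6
  (− 3 ring H displaced by substituents)
  + CH2CH2CH3 → C:3 H:7
  + C2H5 → C:2 H:5
  + CHO → C:1 H:1 O:1
Element totals:
  C: 12
  H: 16
  O: 1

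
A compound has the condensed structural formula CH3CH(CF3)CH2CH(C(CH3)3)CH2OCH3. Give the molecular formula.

C11H21F3O

Atom tally by fragment:
  CH3 → C:1 H:3
  CH(CF3) → C:2 H:1 F:3
  CH2 → C:1 H:2
  CH(C(CH3)3) → C:5 H:10
  CH2OCH3 → C:2 H:5 O:1
Element totals:
  C: 11
  H: 21
  F: 3
  O: 1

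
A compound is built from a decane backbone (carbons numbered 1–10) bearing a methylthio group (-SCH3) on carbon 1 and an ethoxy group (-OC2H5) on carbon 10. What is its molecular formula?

Atom tally by fragment:
  CH3SCH2 → C:2 H:5 S:1
  CH2 → C:1 H:2
  CH2 → C:1 H:2
  CH2 → C:1 H:2
  CH2 → C:1 H:2
  CH2 → C:1 H:2
  CH2 → C:1 H:2
  CH2 → C:1 H:2
  CH2 → C:1 H:2
  CH2OC2H5 → C:3 H:7 O:1
Element totals:
  C: 13
  H: 28
  O: 1
  S: 1

C13H28OS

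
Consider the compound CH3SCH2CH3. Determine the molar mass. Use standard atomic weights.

76.16 g/mol

Element totals:
  C: 3
  H: 8
  S: 1
Molecular formula: C3H8S.
  M = 3(12.011) + 8(1.008) + 32.06
    = 36.033 + 8.064 + 32.060 = 76.157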